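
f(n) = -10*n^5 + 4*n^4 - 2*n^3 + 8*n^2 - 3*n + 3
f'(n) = -50*n^4 + 16*n^3 - 6*n^2 + 16*n - 3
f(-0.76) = 14.65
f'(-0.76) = -42.33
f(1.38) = -26.70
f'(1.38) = -131.63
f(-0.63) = 10.19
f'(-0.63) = -27.34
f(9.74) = -841702.37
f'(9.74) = -435625.28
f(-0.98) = 28.23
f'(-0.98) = -85.62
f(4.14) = -11001.06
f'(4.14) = -13592.56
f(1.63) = -76.12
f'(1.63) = -276.53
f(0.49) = 3.16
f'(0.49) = 2.40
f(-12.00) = 2575911.00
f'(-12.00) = -1065507.00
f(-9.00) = 618870.00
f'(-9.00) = -340347.00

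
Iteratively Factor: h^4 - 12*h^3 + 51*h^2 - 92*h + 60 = (h - 2)*(h^3 - 10*h^2 + 31*h - 30) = (h - 2)^2*(h^2 - 8*h + 15) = (h - 5)*(h - 2)^2*(h - 3)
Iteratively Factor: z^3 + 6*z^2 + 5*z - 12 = (z + 3)*(z^2 + 3*z - 4) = (z + 3)*(z + 4)*(z - 1)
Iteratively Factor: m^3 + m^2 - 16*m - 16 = (m + 1)*(m^2 - 16) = (m + 1)*(m + 4)*(m - 4)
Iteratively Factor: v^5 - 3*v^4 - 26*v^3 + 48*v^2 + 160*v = (v - 5)*(v^4 + 2*v^3 - 16*v^2 - 32*v) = (v - 5)*(v - 4)*(v^3 + 6*v^2 + 8*v) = v*(v - 5)*(v - 4)*(v^2 + 6*v + 8) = v*(v - 5)*(v - 4)*(v + 2)*(v + 4)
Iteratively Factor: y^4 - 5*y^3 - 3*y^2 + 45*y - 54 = (y - 2)*(y^3 - 3*y^2 - 9*y + 27) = (y - 3)*(y - 2)*(y^2 - 9) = (y - 3)*(y - 2)*(y + 3)*(y - 3)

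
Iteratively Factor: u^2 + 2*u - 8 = (u - 2)*(u + 4)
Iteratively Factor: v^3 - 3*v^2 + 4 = (v + 1)*(v^2 - 4*v + 4) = (v - 2)*(v + 1)*(v - 2)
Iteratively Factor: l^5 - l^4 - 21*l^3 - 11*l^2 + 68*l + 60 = (l + 3)*(l^4 - 4*l^3 - 9*l^2 + 16*l + 20) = (l + 2)*(l + 3)*(l^3 - 6*l^2 + 3*l + 10) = (l - 5)*(l + 2)*(l + 3)*(l^2 - l - 2) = (l - 5)*(l + 1)*(l + 2)*(l + 3)*(l - 2)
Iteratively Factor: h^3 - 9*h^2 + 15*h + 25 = (h - 5)*(h^2 - 4*h - 5) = (h - 5)^2*(h + 1)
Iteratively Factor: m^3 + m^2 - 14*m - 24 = (m + 3)*(m^2 - 2*m - 8) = (m + 2)*(m + 3)*(m - 4)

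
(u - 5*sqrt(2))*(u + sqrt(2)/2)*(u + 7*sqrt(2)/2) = u^3 - sqrt(2)*u^2 - 73*u/2 - 35*sqrt(2)/2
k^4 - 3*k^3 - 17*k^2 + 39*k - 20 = (k - 5)*(k - 1)^2*(k + 4)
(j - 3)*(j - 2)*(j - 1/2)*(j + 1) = j^4 - 9*j^3/2 + 3*j^2 + 11*j/2 - 3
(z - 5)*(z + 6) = z^2 + z - 30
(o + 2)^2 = o^2 + 4*o + 4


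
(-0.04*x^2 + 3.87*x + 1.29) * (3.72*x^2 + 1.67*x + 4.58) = -0.1488*x^4 + 14.3296*x^3 + 11.0785*x^2 + 19.8789*x + 5.9082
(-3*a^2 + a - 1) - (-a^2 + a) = -2*a^2 - 1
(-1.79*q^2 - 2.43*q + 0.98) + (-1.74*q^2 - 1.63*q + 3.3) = -3.53*q^2 - 4.06*q + 4.28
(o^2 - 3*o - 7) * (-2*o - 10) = -2*o^3 - 4*o^2 + 44*o + 70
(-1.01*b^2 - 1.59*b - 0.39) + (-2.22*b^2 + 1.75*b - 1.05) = -3.23*b^2 + 0.16*b - 1.44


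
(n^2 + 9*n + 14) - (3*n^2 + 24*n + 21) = -2*n^2 - 15*n - 7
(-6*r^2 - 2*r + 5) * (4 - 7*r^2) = 42*r^4 + 14*r^3 - 59*r^2 - 8*r + 20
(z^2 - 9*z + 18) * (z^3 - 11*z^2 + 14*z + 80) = z^5 - 20*z^4 + 131*z^3 - 244*z^2 - 468*z + 1440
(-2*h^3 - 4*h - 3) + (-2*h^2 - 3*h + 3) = -2*h^3 - 2*h^2 - 7*h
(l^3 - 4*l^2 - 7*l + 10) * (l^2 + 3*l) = l^5 - l^4 - 19*l^3 - 11*l^2 + 30*l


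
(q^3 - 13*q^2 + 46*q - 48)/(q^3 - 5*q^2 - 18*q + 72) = (q^2 - 10*q + 16)/(q^2 - 2*q - 24)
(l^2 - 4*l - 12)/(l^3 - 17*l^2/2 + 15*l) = 2*(l + 2)/(l*(2*l - 5))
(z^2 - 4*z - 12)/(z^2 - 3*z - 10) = (z - 6)/(z - 5)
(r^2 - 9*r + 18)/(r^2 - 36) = (r - 3)/(r + 6)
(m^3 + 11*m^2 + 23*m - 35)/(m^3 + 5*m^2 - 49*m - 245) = (m - 1)/(m - 7)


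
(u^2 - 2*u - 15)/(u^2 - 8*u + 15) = (u + 3)/(u - 3)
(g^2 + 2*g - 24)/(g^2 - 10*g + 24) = (g + 6)/(g - 6)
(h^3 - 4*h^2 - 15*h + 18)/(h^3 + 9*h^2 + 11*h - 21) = (h - 6)/(h + 7)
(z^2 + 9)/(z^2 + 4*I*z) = (z^2 + 9)/(z*(z + 4*I))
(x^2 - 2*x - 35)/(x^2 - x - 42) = (x + 5)/(x + 6)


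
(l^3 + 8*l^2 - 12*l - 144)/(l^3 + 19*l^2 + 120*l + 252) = (l - 4)/(l + 7)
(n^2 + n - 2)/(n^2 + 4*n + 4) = (n - 1)/(n + 2)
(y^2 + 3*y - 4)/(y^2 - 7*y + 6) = (y + 4)/(y - 6)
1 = 1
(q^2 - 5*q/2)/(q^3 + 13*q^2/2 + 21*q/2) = (2*q - 5)/(2*q^2 + 13*q + 21)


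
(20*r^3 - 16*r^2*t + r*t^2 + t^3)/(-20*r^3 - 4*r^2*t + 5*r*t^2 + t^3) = (-2*r + t)/(2*r + t)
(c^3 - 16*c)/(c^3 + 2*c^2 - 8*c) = (c - 4)/(c - 2)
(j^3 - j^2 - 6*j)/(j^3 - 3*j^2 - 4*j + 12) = j/(j - 2)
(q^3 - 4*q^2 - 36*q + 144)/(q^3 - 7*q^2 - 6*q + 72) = (q + 6)/(q + 3)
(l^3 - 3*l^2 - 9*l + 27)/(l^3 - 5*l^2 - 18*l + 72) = (l^2 - 9)/(l^2 - 2*l - 24)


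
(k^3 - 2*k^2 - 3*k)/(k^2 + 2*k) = (k^2 - 2*k - 3)/(k + 2)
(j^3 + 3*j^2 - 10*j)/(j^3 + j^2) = (j^2 + 3*j - 10)/(j*(j + 1))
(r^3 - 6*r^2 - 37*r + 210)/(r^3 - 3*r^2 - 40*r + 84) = (r - 5)/(r - 2)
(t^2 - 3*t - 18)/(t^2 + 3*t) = (t - 6)/t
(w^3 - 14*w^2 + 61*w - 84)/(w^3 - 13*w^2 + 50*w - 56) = (w - 3)/(w - 2)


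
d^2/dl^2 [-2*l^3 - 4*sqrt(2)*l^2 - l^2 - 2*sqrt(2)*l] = -12*l - 8*sqrt(2) - 2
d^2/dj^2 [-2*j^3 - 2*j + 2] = -12*j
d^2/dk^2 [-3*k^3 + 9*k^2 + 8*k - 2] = 18 - 18*k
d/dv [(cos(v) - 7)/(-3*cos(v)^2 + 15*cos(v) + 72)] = (sin(v)^2 + 14*cos(v) - 60)*sin(v)/(3*(sin(v)^2 + 5*cos(v) + 23)^2)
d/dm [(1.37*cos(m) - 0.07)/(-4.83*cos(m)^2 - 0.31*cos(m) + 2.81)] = (-6.6171*cos(m)^2 + 0.6762*cos(m) - 3.828)*sin(m)/(23.3289*cos(m)^4 + 2.9946*cos(m)^3 - 27.0485*cos(m)^2 - 1.7422*cos(m) + 7.8961)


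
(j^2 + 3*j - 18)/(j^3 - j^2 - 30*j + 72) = 1/(j - 4)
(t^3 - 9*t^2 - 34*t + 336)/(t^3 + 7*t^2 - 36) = (t^2 - 15*t + 56)/(t^2 + t - 6)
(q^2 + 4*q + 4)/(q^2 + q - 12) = (q^2 + 4*q + 4)/(q^2 + q - 12)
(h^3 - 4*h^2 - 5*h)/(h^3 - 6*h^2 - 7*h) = (h - 5)/(h - 7)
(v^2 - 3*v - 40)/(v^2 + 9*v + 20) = (v - 8)/(v + 4)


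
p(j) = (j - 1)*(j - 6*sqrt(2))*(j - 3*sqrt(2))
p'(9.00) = 44.63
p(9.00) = 19.59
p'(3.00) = -6.64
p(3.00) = 13.63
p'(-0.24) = 55.49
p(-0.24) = -48.50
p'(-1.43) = 94.12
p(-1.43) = -136.68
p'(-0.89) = 75.54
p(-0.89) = -90.95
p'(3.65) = -11.52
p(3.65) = 7.59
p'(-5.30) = 278.51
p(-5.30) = -828.75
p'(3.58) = -11.11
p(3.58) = 8.39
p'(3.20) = -8.41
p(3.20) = 12.12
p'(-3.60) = 186.45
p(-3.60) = -435.99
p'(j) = (j - 1)*(j - 6*sqrt(2)) + (j - 1)*(j - 3*sqrt(2)) + (j - 6*sqrt(2))*(j - 3*sqrt(2))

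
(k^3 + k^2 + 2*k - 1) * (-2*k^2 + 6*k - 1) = -2*k^5 + 4*k^4 + k^3 + 13*k^2 - 8*k + 1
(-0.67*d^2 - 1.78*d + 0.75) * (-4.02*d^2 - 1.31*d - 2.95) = 2.6934*d^4 + 8.0333*d^3 + 1.2933*d^2 + 4.2685*d - 2.2125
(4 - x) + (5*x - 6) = 4*x - 2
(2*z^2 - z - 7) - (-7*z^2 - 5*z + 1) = 9*z^2 + 4*z - 8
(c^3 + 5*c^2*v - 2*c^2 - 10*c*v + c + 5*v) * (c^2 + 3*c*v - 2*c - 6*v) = c^5 + 8*c^4*v - 4*c^4 + 15*c^3*v^2 - 32*c^3*v + 5*c^3 - 60*c^2*v^2 + 40*c^2*v - 2*c^2 + 75*c*v^2 - 16*c*v - 30*v^2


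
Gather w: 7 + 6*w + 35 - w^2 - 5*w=-w^2 + w + 42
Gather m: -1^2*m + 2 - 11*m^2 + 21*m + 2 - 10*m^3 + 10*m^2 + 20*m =-10*m^3 - m^2 + 40*m + 4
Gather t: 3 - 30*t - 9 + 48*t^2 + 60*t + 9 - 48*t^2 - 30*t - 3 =0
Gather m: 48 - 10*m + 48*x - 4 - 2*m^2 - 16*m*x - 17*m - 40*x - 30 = -2*m^2 + m*(-16*x - 27) + 8*x + 14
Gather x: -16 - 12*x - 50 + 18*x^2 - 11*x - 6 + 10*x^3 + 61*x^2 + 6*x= 10*x^3 + 79*x^2 - 17*x - 72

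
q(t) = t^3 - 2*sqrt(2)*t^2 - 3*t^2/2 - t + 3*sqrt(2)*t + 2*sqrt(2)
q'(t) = 3*t^2 - 4*sqrt(2)*t - 3*t - 1 + 3*sqrt(2)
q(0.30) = 3.44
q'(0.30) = 0.92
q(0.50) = 3.49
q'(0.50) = -0.34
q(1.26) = 2.04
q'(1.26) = -2.90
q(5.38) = 50.71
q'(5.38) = 43.50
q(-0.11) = 2.42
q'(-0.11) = 4.23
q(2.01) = -0.02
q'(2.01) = -2.04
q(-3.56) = -108.69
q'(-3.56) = 72.08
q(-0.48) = 0.16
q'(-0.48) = 8.09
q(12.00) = 1146.45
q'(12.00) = 331.36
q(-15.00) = -4394.71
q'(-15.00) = 808.10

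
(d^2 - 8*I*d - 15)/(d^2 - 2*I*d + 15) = (d - 3*I)/(d + 3*I)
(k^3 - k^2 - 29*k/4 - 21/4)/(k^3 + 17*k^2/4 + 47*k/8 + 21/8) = 2*(2*k - 7)/(4*k + 7)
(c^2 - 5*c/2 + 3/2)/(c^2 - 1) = (c - 3/2)/(c + 1)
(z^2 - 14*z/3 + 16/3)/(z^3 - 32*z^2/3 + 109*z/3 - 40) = (z - 2)/(z^2 - 8*z + 15)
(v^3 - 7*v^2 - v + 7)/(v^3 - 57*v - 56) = (v^2 - 8*v + 7)/(v^2 - v - 56)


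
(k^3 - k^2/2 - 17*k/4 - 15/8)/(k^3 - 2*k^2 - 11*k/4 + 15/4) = (k + 1/2)/(k - 1)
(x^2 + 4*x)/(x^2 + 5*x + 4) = x/(x + 1)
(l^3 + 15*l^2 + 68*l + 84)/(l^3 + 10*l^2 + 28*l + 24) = (l + 7)/(l + 2)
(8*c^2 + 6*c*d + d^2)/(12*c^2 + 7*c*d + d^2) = (2*c + d)/(3*c + d)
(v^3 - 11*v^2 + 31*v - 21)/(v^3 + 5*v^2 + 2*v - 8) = (v^2 - 10*v + 21)/(v^2 + 6*v + 8)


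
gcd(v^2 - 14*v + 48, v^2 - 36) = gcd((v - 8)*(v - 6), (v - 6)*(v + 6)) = v - 6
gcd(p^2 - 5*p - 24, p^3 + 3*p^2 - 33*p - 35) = 1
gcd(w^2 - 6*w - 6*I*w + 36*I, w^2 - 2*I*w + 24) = w - 6*I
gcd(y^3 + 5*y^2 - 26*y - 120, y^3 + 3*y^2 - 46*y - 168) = y^2 + 10*y + 24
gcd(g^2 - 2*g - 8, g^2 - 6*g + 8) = g - 4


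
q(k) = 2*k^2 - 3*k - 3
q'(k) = 4*k - 3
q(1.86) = -1.66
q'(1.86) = 4.44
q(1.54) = -2.88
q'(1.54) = 3.16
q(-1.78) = 8.68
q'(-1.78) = -10.12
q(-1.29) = 4.20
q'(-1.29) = -8.16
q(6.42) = 60.17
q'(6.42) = 22.68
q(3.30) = 8.88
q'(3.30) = 10.20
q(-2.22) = 13.52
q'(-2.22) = -11.88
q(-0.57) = -0.64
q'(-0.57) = -5.28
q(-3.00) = 24.00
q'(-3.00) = -15.00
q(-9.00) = 186.00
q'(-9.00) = -39.00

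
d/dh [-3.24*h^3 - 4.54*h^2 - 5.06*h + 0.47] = -9.72*h^2 - 9.08*h - 5.06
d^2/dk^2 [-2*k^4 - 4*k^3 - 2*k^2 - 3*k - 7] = -24*k^2 - 24*k - 4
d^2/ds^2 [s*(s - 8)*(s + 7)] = 6*s - 2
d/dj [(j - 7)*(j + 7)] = 2*j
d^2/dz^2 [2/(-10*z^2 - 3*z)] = 4*(10*z*(10*z + 3) - (20*z + 3)^2)/(z^3*(10*z + 3)^3)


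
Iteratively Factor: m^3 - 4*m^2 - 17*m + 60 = (m - 5)*(m^2 + m - 12) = (m - 5)*(m + 4)*(m - 3)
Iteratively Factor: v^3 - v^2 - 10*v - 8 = (v + 2)*(v^2 - 3*v - 4) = (v - 4)*(v + 2)*(v + 1)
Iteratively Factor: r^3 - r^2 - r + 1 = (r - 1)*(r^2 - 1) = (r - 1)^2*(r + 1)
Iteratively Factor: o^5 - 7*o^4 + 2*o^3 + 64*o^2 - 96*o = (o - 4)*(o^4 - 3*o^3 - 10*o^2 + 24*o) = (o - 4)*(o + 3)*(o^3 - 6*o^2 + 8*o) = o*(o - 4)*(o + 3)*(o^2 - 6*o + 8) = o*(o - 4)^2*(o + 3)*(o - 2)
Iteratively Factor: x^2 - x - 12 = (x - 4)*(x + 3)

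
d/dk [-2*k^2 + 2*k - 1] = 2 - 4*k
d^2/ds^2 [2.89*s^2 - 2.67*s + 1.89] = 5.78000000000000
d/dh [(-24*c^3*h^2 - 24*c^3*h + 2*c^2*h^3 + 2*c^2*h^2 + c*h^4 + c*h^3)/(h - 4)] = c*(-24*c^2*h^2 + 192*c^2*h + 96*c^2 + 4*c*h^3 - 22*c*h^2 - 16*c*h + 3*h^4 - 14*h^3 - 12*h^2)/(h^2 - 8*h + 16)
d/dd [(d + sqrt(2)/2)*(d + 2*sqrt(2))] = 2*d + 5*sqrt(2)/2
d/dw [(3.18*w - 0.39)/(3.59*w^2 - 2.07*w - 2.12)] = (-11.4162*w^2 + 2.8002*w - 7.5489)/(12.8881*w^4 - 14.8626*w^3 - 10.9367*w^2 + 8.7768*w + 4.4944)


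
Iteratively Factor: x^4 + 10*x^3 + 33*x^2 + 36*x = (x + 3)*(x^3 + 7*x^2 + 12*x) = (x + 3)^2*(x^2 + 4*x) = x*(x + 3)^2*(x + 4)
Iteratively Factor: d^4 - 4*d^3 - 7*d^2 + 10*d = (d)*(d^3 - 4*d^2 - 7*d + 10) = d*(d - 1)*(d^2 - 3*d - 10) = d*(d - 5)*(d - 1)*(d + 2)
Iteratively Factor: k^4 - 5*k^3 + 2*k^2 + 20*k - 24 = (k - 2)*(k^3 - 3*k^2 - 4*k + 12) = (k - 2)*(k + 2)*(k^2 - 5*k + 6) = (k - 2)^2*(k + 2)*(k - 3)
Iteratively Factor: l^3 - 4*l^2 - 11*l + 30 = (l - 2)*(l^2 - 2*l - 15) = (l - 2)*(l + 3)*(l - 5)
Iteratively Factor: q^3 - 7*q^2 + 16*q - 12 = (q - 2)*(q^2 - 5*q + 6) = (q - 2)^2*(q - 3)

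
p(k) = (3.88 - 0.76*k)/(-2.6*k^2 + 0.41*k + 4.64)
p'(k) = (3.88 - 0.76*k)*(5.2*k - 0.41)/(-2.6*k^2 + 0.41*k + 4.64)^2 - 0.76/(-2.6*k^2 + 0.41*k + 4.64)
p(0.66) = 0.89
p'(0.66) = 0.51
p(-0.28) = 0.95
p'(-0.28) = -0.58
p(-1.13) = 5.53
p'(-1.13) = -41.47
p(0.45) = 0.82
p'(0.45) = 0.19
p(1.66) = -1.42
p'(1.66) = 6.74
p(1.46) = -9.13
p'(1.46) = 218.43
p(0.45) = 0.82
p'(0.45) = 0.19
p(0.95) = 1.18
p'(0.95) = 1.70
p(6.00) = 0.01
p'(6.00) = 0.01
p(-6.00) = -0.09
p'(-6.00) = -0.02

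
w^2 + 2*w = w*(w + 2)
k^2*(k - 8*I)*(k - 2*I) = k^4 - 10*I*k^3 - 16*k^2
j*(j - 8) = j^2 - 8*j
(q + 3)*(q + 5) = q^2 + 8*q + 15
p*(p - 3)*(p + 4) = p^3 + p^2 - 12*p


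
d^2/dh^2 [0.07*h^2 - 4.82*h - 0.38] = 0.140000000000000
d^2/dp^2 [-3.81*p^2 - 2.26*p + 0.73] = -7.62000000000000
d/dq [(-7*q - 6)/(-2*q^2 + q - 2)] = (14*q^2 - 7*q - (4*q - 1)*(7*q + 6) + 14)/(2*q^2 - q + 2)^2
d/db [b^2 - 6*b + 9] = 2*b - 6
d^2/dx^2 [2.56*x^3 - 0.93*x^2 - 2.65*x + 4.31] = 15.36*x - 1.86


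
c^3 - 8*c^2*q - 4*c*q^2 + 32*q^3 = (c - 8*q)*(c - 2*q)*(c + 2*q)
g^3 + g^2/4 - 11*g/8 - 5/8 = (g - 5/4)*(g + 1/2)*(g + 1)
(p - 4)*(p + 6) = p^2 + 2*p - 24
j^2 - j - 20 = (j - 5)*(j + 4)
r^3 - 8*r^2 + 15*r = r*(r - 5)*(r - 3)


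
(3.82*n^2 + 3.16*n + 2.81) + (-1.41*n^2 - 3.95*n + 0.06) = 2.41*n^2 - 0.79*n + 2.87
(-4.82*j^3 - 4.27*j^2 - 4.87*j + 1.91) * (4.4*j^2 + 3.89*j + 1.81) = -21.208*j^5 - 37.5378*j^4 - 46.7625*j^3 - 18.269*j^2 - 1.3848*j + 3.4571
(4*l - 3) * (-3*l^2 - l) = -12*l^3 + 5*l^2 + 3*l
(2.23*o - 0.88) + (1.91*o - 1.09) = 4.14*o - 1.97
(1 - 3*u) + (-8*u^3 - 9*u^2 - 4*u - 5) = -8*u^3 - 9*u^2 - 7*u - 4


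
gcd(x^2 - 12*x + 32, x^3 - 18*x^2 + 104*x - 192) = x^2 - 12*x + 32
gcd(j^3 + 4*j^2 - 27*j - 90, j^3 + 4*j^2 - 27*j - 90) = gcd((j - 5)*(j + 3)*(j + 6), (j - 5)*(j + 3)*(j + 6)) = j^3 + 4*j^2 - 27*j - 90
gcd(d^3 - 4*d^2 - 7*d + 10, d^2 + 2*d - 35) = d - 5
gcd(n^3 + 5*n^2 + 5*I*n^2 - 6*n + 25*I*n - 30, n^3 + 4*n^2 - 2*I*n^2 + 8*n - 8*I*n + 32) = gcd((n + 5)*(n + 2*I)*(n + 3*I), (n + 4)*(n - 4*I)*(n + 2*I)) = n + 2*I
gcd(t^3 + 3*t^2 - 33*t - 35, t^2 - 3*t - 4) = t + 1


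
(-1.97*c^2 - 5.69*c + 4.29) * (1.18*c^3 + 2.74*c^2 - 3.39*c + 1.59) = -2.3246*c^5 - 12.112*c^4 - 3.8501*c^3 + 27.9114*c^2 - 23.5902*c + 6.8211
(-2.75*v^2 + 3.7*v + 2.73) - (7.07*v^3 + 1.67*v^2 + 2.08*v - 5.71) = -7.07*v^3 - 4.42*v^2 + 1.62*v + 8.44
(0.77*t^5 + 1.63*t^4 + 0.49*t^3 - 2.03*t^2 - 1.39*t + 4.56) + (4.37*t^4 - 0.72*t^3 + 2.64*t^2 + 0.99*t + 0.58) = 0.77*t^5 + 6.0*t^4 - 0.23*t^3 + 0.61*t^2 - 0.4*t + 5.14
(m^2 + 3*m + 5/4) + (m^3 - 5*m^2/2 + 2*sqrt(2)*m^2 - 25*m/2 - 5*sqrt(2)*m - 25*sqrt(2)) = m^3 - 3*m^2/2 + 2*sqrt(2)*m^2 - 19*m/2 - 5*sqrt(2)*m - 25*sqrt(2) + 5/4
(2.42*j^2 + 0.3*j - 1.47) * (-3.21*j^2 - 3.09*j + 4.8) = -7.7682*j^4 - 8.4408*j^3 + 15.4077*j^2 + 5.9823*j - 7.056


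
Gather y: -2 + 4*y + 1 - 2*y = 2*y - 1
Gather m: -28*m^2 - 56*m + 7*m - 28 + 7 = -28*m^2 - 49*m - 21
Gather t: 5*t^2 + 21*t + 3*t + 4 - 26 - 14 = 5*t^2 + 24*t - 36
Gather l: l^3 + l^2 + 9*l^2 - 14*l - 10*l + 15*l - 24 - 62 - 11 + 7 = l^3 + 10*l^2 - 9*l - 90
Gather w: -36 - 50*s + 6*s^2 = 6*s^2 - 50*s - 36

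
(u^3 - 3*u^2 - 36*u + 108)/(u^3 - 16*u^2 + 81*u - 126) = (u + 6)/(u - 7)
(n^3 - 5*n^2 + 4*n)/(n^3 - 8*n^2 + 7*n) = (n - 4)/(n - 7)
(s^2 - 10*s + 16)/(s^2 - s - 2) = (s - 8)/(s + 1)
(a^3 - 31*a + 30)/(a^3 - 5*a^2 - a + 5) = (a + 6)/(a + 1)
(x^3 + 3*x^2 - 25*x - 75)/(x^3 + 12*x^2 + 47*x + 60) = (x - 5)/(x + 4)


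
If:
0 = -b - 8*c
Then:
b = -8*c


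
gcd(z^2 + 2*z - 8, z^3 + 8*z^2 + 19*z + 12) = z + 4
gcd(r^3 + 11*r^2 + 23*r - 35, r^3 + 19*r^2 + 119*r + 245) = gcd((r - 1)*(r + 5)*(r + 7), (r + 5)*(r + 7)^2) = r^2 + 12*r + 35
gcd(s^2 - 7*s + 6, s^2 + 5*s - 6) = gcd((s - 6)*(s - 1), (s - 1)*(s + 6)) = s - 1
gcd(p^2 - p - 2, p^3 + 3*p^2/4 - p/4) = p + 1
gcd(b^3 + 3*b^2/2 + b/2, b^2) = b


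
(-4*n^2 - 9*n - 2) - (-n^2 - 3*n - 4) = -3*n^2 - 6*n + 2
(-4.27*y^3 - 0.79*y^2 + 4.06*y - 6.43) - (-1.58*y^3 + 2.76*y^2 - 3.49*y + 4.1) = -2.69*y^3 - 3.55*y^2 + 7.55*y - 10.53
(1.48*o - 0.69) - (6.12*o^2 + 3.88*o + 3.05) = -6.12*o^2 - 2.4*o - 3.74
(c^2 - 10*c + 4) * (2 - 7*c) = -7*c^3 + 72*c^2 - 48*c + 8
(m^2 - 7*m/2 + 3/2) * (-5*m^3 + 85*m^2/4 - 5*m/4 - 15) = -5*m^5 + 155*m^4/4 - 665*m^3/8 + 85*m^2/4 + 405*m/8 - 45/2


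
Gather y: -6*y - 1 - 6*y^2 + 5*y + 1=-6*y^2 - y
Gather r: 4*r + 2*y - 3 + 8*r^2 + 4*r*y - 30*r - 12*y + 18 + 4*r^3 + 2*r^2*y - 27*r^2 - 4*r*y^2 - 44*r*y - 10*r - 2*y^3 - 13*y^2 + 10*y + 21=4*r^3 + r^2*(2*y - 19) + r*(-4*y^2 - 40*y - 36) - 2*y^3 - 13*y^2 + 36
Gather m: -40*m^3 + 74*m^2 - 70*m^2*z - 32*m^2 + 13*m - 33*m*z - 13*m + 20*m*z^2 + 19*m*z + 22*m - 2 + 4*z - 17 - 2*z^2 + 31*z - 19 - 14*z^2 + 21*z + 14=-40*m^3 + m^2*(42 - 70*z) + m*(20*z^2 - 14*z + 22) - 16*z^2 + 56*z - 24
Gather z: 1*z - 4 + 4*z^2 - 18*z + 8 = 4*z^2 - 17*z + 4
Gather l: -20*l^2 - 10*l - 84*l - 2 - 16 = -20*l^2 - 94*l - 18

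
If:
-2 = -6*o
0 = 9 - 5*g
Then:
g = 9/5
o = 1/3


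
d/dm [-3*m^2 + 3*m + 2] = 3 - 6*m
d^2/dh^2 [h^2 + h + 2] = 2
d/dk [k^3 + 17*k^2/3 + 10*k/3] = 3*k^2 + 34*k/3 + 10/3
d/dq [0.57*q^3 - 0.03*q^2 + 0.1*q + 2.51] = 1.71*q^2 - 0.06*q + 0.1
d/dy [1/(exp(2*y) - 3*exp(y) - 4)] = (3 - 2*exp(y))*exp(y)/(-exp(2*y) + 3*exp(y) + 4)^2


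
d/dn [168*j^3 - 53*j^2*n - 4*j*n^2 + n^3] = -53*j^2 - 8*j*n + 3*n^2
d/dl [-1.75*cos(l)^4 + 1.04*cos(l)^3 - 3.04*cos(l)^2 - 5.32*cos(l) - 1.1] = (7.0*cos(l)^3 - 3.12*cos(l)^2 + 6.08*cos(l) + 5.32)*sin(l)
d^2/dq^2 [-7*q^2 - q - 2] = -14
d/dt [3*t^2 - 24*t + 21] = 6*t - 24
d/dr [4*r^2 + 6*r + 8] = 8*r + 6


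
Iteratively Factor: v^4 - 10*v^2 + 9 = (v + 3)*(v^3 - 3*v^2 - v + 3) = (v - 3)*(v + 3)*(v^2 - 1) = (v - 3)*(v - 1)*(v + 3)*(v + 1)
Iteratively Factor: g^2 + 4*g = (g)*(g + 4)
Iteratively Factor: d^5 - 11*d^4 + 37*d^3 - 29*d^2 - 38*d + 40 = (d - 4)*(d^4 - 7*d^3 + 9*d^2 + 7*d - 10) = (d - 4)*(d - 2)*(d^3 - 5*d^2 - d + 5) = (d - 4)*(d - 2)*(d - 1)*(d^2 - 4*d - 5) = (d - 5)*(d - 4)*(d - 2)*(d - 1)*(d + 1)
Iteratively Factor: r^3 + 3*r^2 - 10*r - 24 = (r + 4)*(r^2 - r - 6) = (r - 3)*(r + 4)*(r + 2)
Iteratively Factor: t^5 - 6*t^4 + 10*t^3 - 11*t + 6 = (t - 3)*(t^4 - 3*t^3 + t^2 + 3*t - 2) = (t - 3)*(t - 1)*(t^3 - 2*t^2 - t + 2) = (t - 3)*(t - 1)^2*(t^2 - t - 2) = (t - 3)*(t - 1)^2*(t + 1)*(t - 2)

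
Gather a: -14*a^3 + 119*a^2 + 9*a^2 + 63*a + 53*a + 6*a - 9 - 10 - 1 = -14*a^3 + 128*a^2 + 122*a - 20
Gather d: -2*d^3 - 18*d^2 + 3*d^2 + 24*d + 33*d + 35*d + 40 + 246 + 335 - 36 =-2*d^3 - 15*d^2 + 92*d + 585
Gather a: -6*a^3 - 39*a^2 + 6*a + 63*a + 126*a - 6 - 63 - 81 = -6*a^3 - 39*a^2 + 195*a - 150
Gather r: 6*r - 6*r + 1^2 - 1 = 0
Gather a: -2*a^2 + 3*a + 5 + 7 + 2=-2*a^2 + 3*a + 14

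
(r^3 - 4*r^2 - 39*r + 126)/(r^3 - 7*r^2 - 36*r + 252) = (r - 3)/(r - 6)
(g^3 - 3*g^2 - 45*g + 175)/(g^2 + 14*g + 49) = (g^2 - 10*g + 25)/(g + 7)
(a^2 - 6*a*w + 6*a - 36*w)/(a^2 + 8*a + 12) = (a - 6*w)/(a + 2)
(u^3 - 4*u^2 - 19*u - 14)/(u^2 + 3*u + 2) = u - 7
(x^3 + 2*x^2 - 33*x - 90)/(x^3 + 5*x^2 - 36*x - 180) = (x + 3)/(x + 6)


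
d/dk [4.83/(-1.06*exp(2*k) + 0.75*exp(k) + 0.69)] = (10.2396*exp(k) - 3.6225)*exp(k)/(-1.06*exp(2*k) + 0.75*exp(k) + 0.69)^2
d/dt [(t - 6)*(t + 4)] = 2*t - 2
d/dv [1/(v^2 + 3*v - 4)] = (-2*v - 3)/(v^2 + 3*v - 4)^2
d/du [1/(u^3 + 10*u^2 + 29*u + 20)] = (-3*u^2 - 20*u - 29)/(u^3 + 10*u^2 + 29*u + 20)^2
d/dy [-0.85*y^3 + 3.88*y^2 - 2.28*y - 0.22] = -2.55*y^2 + 7.76*y - 2.28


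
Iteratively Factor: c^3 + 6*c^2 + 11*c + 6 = (c + 2)*(c^2 + 4*c + 3) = (c + 1)*(c + 2)*(c + 3)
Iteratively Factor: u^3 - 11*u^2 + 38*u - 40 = (u - 2)*(u^2 - 9*u + 20) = (u - 5)*(u - 2)*(u - 4)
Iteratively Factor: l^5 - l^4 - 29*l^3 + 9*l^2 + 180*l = (l - 5)*(l^4 + 4*l^3 - 9*l^2 - 36*l) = (l - 5)*(l - 3)*(l^3 + 7*l^2 + 12*l) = (l - 5)*(l - 3)*(l + 3)*(l^2 + 4*l) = l*(l - 5)*(l - 3)*(l + 3)*(l + 4)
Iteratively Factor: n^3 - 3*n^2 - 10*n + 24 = (n + 3)*(n^2 - 6*n + 8) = (n - 4)*(n + 3)*(n - 2)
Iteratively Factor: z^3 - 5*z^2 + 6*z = (z - 2)*(z^2 - 3*z) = z*(z - 2)*(z - 3)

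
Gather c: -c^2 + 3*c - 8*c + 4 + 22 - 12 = -c^2 - 5*c + 14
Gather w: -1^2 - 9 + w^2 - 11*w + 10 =w^2 - 11*w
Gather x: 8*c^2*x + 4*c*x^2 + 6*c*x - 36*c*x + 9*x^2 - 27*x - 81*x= x^2*(4*c + 9) + x*(8*c^2 - 30*c - 108)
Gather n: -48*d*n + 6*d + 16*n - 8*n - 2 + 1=6*d + n*(8 - 48*d) - 1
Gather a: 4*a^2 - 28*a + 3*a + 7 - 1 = 4*a^2 - 25*a + 6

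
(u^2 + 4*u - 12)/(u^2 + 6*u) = (u - 2)/u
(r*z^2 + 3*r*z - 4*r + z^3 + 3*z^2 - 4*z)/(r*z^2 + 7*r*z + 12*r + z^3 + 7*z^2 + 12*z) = (z - 1)/(z + 3)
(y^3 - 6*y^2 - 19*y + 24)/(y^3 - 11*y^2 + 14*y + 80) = (y^2 + 2*y - 3)/(y^2 - 3*y - 10)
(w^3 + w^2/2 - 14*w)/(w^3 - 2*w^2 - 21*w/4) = 2*(w + 4)/(2*w + 3)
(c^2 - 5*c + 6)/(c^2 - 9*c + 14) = (c - 3)/(c - 7)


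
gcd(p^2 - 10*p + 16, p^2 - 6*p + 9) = 1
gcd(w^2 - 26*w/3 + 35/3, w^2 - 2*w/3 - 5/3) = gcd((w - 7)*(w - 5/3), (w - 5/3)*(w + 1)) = w - 5/3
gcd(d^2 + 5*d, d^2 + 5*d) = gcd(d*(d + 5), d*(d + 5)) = d^2 + 5*d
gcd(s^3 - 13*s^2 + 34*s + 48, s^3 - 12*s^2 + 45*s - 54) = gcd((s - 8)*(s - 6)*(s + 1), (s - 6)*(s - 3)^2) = s - 6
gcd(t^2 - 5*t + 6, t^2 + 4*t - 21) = t - 3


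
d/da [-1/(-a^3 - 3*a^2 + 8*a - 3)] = (-3*a^2 - 6*a + 8)/(a^3 + 3*a^2 - 8*a + 3)^2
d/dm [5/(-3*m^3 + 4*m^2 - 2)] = 5*m*(9*m - 8)/(3*m^3 - 4*m^2 + 2)^2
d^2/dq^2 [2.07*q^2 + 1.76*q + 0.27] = 4.14000000000000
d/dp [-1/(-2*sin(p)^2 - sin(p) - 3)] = -(4*sin(p) + 1)*cos(p)/(sin(p) - cos(2*p) + 4)^2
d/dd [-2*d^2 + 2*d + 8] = 2 - 4*d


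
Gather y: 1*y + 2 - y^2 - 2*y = -y^2 - y + 2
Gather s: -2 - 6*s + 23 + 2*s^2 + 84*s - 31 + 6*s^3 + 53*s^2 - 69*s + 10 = 6*s^3 + 55*s^2 + 9*s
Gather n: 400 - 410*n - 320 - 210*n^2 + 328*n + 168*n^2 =-42*n^2 - 82*n + 80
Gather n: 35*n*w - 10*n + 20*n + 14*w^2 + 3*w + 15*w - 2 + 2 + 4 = n*(35*w + 10) + 14*w^2 + 18*w + 4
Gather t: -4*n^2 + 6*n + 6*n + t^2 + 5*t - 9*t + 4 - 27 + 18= -4*n^2 + 12*n + t^2 - 4*t - 5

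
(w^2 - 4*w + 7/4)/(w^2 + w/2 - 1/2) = (w - 7/2)/(w + 1)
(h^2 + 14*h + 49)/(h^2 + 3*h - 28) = (h + 7)/(h - 4)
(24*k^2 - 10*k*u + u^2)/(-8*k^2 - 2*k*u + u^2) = (-6*k + u)/(2*k + u)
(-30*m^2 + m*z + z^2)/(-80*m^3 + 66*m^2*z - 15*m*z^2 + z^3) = (6*m + z)/(16*m^2 - 10*m*z + z^2)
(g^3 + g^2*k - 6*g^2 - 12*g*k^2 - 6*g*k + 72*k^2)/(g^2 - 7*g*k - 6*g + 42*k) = (g^2 + g*k - 12*k^2)/(g - 7*k)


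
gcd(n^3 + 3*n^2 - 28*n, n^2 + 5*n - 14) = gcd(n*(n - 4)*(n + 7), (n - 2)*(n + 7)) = n + 7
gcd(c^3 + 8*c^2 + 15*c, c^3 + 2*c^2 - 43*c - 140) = c + 5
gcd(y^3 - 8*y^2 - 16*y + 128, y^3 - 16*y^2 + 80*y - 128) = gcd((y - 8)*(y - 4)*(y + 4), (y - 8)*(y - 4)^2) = y^2 - 12*y + 32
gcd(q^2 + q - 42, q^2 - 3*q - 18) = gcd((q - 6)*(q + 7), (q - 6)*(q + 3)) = q - 6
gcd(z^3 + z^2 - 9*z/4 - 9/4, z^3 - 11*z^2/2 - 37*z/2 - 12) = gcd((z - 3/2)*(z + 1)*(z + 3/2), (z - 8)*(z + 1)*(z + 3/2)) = z^2 + 5*z/2 + 3/2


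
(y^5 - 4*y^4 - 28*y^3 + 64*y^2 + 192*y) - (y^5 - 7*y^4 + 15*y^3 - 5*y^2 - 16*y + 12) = 3*y^4 - 43*y^3 + 69*y^2 + 208*y - 12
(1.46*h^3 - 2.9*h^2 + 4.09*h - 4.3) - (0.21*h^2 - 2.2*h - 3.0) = 1.46*h^3 - 3.11*h^2 + 6.29*h - 1.3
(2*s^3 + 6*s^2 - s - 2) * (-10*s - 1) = -20*s^4 - 62*s^3 + 4*s^2 + 21*s + 2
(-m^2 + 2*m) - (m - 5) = -m^2 + m + 5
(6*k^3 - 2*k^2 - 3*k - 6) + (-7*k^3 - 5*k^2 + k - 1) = -k^3 - 7*k^2 - 2*k - 7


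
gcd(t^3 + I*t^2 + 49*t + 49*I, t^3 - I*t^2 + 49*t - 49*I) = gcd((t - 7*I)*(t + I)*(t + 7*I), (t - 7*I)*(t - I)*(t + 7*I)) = t^2 + 49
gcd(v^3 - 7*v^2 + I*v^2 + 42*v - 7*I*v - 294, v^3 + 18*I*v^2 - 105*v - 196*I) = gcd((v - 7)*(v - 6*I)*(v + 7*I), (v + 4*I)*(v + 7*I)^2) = v + 7*I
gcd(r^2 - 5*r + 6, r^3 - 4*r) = r - 2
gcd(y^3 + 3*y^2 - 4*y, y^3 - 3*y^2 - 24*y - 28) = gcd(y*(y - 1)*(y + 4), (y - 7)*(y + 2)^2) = 1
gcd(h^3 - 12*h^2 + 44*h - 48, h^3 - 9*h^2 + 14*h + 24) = h^2 - 10*h + 24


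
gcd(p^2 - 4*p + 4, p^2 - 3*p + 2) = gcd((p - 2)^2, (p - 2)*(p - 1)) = p - 2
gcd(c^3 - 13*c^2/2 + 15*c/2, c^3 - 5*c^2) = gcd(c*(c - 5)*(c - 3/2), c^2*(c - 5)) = c^2 - 5*c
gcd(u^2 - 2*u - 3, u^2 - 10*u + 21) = u - 3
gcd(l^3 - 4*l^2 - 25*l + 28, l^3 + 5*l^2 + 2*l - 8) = l^2 + 3*l - 4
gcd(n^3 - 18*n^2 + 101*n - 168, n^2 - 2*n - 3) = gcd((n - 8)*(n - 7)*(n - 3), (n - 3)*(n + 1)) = n - 3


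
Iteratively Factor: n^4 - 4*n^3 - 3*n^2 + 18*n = (n)*(n^3 - 4*n^2 - 3*n + 18) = n*(n - 3)*(n^2 - n - 6) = n*(n - 3)*(n + 2)*(n - 3)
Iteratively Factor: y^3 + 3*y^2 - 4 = (y + 2)*(y^2 + y - 2) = (y - 1)*(y + 2)*(y + 2)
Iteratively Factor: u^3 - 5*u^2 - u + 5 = (u + 1)*(u^2 - 6*u + 5) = (u - 5)*(u + 1)*(u - 1)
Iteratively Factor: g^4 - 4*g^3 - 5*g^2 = (g - 5)*(g^3 + g^2) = g*(g - 5)*(g^2 + g) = g*(g - 5)*(g + 1)*(g)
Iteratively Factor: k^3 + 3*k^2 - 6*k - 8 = (k + 1)*(k^2 + 2*k - 8) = (k + 1)*(k + 4)*(k - 2)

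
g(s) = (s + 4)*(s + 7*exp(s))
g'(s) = s + (s + 4)*(7*exp(s) + 1) + 7*exp(s)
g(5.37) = 14143.17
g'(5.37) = 15611.64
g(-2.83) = -2.83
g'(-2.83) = -0.76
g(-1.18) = 2.74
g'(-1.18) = 9.86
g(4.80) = 7527.28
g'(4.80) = 8349.21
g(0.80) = 78.62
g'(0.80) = 95.96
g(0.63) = 63.77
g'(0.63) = 79.26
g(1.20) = 127.09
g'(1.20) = 150.49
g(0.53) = 56.27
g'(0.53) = 70.83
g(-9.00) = 45.00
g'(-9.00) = -14.00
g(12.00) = 18228728.64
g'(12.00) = 19367848.18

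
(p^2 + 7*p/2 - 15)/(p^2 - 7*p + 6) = (p^2 + 7*p/2 - 15)/(p^2 - 7*p + 6)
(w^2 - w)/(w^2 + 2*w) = (w - 1)/(w + 2)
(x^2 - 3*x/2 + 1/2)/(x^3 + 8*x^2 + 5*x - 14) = (x - 1/2)/(x^2 + 9*x + 14)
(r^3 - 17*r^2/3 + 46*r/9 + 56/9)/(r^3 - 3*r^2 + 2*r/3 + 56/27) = 3*(r - 4)/(3*r - 4)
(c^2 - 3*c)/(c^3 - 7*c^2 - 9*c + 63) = c/(c^2 - 4*c - 21)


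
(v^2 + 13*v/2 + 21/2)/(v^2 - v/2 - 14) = (v + 3)/(v - 4)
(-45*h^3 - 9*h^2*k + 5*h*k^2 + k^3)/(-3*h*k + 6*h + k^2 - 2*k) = (15*h^2 + 8*h*k + k^2)/(k - 2)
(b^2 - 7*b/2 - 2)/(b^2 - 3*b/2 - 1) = (b - 4)/(b - 2)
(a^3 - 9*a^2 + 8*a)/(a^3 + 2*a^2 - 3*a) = (a - 8)/(a + 3)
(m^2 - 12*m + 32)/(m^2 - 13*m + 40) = (m - 4)/(m - 5)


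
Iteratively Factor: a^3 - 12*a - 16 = (a - 4)*(a^2 + 4*a + 4) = (a - 4)*(a + 2)*(a + 2)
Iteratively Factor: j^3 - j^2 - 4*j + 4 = (j + 2)*(j^2 - 3*j + 2) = (j - 1)*(j + 2)*(j - 2)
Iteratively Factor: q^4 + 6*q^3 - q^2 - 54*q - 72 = (q + 3)*(q^3 + 3*q^2 - 10*q - 24) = (q + 3)*(q + 4)*(q^2 - q - 6) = (q + 2)*(q + 3)*(q + 4)*(q - 3)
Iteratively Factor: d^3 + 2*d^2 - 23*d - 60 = (d + 4)*(d^2 - 2*d - 15) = (d - 5)*(d + 4)*(d + 3)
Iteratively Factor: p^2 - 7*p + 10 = (p - 5)*(p - 2)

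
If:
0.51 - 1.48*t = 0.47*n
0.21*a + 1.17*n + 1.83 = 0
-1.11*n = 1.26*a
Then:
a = 1.64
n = -1.86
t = 0.93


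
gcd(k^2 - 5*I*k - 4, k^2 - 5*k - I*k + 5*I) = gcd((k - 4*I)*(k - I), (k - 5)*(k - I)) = k - I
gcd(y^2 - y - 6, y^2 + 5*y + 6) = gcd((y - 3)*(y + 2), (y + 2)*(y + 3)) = y + 2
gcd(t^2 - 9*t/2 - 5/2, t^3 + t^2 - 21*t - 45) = t - 5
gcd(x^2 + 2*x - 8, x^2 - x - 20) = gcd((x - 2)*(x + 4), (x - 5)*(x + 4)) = x + 4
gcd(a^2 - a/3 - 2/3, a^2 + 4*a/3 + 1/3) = 1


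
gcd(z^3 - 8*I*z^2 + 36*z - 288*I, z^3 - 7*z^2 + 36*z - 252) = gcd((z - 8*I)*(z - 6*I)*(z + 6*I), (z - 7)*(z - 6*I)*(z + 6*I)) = z^2 + 36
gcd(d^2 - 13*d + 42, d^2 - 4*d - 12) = d - 6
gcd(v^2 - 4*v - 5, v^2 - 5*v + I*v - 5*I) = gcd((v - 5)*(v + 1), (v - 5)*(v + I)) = v - 5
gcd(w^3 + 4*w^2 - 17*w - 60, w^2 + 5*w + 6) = w + 3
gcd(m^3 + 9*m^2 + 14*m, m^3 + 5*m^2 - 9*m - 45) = 1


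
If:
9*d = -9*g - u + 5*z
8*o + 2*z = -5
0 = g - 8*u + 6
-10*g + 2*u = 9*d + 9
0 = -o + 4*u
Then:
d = 1522/225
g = -526/75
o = -38/75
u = -19/150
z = -71/150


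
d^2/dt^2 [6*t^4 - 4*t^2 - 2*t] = 72*t^2 - 8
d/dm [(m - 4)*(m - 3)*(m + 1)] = 3*m^2 - 12*m + 5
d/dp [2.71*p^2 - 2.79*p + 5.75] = 5.42*p - 2.79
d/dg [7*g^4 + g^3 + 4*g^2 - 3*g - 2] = 28*g^3 + 3*g^2 + 8*g - 3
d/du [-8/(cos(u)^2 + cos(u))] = -(8*sin(u)/cos(u)^2 + 16*tan(u))/(cos(u) + 1)^2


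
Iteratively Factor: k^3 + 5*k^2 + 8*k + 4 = (k + 2)*(k^2 + 3*k + 2) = (k + 2)^2*(k + 1)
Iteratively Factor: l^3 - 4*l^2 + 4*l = (l - 2)*(l^2 - 2*l) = (l - 2)^2*(l)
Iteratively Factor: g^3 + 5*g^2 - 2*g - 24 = (g - 2)*(g^2 + 7*g + 12) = (g - 2)*(g + 4)*(g + 3)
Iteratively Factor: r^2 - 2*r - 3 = (r - 3)*(r + 1)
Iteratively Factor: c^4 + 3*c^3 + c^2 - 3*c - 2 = (c + 2)*(c^3 + c^2 - c - 1) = (c + 1)*(c + 2)*(c^2 - 1) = (c - 1)*(c + 1)*(c + 2)*(c + 1)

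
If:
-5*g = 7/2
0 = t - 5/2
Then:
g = -7/10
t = 5/2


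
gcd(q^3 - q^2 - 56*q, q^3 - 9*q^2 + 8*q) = q^2 - 8*q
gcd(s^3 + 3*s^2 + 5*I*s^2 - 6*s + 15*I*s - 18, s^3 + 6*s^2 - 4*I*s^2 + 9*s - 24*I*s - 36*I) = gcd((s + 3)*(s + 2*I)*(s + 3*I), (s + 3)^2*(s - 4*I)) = s + 3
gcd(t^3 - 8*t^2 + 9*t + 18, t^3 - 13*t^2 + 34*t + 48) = t^2 - 5*t - 6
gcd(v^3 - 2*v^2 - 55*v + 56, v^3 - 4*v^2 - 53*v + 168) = v^2 - v - 56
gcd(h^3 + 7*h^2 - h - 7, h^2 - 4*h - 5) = h + 1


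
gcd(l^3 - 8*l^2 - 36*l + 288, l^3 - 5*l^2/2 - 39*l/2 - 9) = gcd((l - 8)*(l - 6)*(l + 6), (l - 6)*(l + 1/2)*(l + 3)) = l - 6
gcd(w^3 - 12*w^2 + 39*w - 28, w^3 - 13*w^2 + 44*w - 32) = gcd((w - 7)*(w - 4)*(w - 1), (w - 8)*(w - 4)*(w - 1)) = w^2 - 5*w + 4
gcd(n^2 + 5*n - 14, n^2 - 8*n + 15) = 1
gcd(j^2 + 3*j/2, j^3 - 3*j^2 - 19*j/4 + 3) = j + 3/2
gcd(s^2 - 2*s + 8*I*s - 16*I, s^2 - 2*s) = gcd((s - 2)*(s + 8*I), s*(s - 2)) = s - 2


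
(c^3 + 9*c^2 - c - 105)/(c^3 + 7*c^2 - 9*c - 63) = (c + 5)/(c + 3)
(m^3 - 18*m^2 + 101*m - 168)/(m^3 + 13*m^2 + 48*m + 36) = (m^3 - 18*m^2 + 101*m - 168)/(m^3 + 13*m^2 + 48*m + 36)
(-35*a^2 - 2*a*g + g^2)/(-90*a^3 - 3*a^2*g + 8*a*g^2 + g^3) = (7*a - g)/(18*a^2 - 3*a*g - g^2)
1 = 1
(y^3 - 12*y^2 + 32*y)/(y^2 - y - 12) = y*(y - 8)/(y + 3)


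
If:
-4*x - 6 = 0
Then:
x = -3/2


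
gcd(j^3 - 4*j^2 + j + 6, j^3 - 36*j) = 1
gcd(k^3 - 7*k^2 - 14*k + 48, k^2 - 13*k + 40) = k - 8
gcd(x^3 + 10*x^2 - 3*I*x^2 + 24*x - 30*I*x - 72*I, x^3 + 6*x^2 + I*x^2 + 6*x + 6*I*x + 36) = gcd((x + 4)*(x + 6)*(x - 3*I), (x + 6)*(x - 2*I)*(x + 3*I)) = x + 6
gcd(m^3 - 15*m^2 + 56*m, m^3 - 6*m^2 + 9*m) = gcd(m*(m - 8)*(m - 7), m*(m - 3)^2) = m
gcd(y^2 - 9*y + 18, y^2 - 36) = y - 6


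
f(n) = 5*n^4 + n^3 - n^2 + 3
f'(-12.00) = -34104.00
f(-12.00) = 101811.00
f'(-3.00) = -507.00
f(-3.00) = 372.00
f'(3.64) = 997.04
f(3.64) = 915.74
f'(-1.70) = -86.19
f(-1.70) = 36.96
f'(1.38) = 55.51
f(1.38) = 21.86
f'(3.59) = 956.85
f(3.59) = 866.90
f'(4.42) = 1776.79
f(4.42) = 1978.17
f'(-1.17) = -25.59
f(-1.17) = 9.40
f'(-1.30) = -36.27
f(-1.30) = 13.39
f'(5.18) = 2849.97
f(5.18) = 3715.05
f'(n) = 20*n^3 + 3*n^2 - 2*n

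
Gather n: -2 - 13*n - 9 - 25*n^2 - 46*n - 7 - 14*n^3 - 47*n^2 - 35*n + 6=-14*n^3 - 72*n^2 - 94*n - 12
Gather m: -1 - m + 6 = 5 - m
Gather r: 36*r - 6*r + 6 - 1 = 30*r + 5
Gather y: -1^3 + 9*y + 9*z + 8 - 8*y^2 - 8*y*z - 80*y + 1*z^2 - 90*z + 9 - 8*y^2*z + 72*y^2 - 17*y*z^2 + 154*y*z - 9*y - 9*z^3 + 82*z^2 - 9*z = y^2*(64 - 8*z) + y*(-17*z^2 + 146*z - 80) - 9*z^3 + 83*z^2 - 90*z + 16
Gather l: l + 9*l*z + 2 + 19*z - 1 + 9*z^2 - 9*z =l*(9*z + 1) + 9*z^2 + 10*z + 1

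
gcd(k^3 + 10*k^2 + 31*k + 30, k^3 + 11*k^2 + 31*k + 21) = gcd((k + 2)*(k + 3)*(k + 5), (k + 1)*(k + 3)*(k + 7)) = k + 3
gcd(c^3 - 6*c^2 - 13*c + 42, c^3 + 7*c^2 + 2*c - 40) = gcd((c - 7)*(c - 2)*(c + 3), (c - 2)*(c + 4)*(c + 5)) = c - 2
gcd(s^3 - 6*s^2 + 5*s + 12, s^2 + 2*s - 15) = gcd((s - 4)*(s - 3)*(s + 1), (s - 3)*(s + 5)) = s - 3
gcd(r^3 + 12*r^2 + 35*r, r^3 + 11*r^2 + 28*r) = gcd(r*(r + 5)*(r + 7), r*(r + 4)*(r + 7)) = r^2 + 7*r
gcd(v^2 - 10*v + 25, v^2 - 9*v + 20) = v - 5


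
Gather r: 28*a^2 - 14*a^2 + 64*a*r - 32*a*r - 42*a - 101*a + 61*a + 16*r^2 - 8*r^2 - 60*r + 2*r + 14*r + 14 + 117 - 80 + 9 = 14*a^2 - 82*a + 8*r^2 + r*(32*a - 44) + 60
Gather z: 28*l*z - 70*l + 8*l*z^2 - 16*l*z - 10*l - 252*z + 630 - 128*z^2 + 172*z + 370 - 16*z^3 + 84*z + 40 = -80*l - 16*z^3 + z^2*(8*l - 128) + z*(12*l + 4) + 1040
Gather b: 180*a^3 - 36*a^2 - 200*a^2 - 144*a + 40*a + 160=180*a^3 - 236*a^2 - 104*a + 160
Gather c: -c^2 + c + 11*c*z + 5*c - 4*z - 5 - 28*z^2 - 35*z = -c^2 + c*(11*z + 6) - 28*z^2 - 39*z - 5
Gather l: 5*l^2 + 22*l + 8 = 5*l^2 + 22*l + 8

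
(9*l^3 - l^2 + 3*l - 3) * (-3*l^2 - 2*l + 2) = -27*l^5 - 15*l^4 + 11*l^3 + l^2 + 12*l - 6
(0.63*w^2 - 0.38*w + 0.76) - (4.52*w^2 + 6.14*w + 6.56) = -3.89*w^2 - 6.52*w - 5.8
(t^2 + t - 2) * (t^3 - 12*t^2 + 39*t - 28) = t^5 - 11*t^4 + 25*t^3 + 35*t^2 - 106*t + 56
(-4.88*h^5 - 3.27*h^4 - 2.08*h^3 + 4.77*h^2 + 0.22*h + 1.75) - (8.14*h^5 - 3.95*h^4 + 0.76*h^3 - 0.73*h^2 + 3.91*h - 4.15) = -13.02*h^5 + 0.68*h^4 - 2.84*h^3 + 5.5*h^2 - 3.69*h + 5.9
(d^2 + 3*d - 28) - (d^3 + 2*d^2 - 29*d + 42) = -d^3 - d^2 + 32*d - 70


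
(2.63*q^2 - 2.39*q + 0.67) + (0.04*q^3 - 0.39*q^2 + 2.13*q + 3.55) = 0.04*q^3 + 2.24*q^2 - 0.26*q + 4.22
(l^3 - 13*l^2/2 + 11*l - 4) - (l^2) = l^3 - 15*l^2/2 + 11*l - 4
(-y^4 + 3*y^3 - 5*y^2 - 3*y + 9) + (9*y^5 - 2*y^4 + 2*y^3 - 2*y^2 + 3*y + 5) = 9*y^5 - 3*y^4 + 5*y^3 - 7*y^2 + 14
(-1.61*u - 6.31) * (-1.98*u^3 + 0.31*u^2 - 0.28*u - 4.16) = 3.1878*u^4 + 11.9947*u^3 - 1.5053*u^2 + 8.4644*u + 26.2496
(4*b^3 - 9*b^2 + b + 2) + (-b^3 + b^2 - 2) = 3*b^3 - 8*b^2 + b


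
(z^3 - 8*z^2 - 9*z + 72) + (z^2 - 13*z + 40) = z^3 - 7*z^2 - 22*z + 112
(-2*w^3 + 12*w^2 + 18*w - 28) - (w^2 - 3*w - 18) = -2*w^3 + 11*w^2 + 21*w - 10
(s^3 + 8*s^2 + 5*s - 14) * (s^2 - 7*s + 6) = s^5 + s^4 - 45*s^3 - s^2 + 128*s - 84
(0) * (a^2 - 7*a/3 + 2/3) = 0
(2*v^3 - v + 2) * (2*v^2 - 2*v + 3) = 4*v^5 - 4*v^4 + 4*v^3 + 6*v^2 - 7*v + 6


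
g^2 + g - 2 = (g - 1)*(g + 2)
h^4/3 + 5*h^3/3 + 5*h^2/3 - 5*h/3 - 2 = (h/3 + 1/3)*(h - 1)*(h + 2)*(h + 3)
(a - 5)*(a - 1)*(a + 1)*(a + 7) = a^4 + 2*a^3 - 36*a^2 - 2*a + 35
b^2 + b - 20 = (b - 4)*(b + 5)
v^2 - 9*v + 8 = (v - 8)*(v - 1)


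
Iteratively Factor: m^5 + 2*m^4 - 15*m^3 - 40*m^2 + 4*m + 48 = (m + 3)*(m^4 - m^3 - 12*m^2 - 4*m + 16) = (m + 2)*(m + 3)*(m^3 - 3*m^2 - 6*m + 8) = (m - 1)*(m + 2)*(m + 3)*(m^2 - 2*m - 8) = (m - 4)*(m - 1)*(m + 2)*(m + 3)*(m + 2)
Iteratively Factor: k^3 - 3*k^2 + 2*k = (k - 1)*(k^2 - 2*k) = k*(k - 1)*(k - 2)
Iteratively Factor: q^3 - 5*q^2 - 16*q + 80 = (q + 4)*(q^2 - 9*q + 20) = (q - 4)*(q + 4)*(q - 5)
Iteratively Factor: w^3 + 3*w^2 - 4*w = (w - 1)*(w^2 + 4*w) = w*(w - 1)*(w + 4)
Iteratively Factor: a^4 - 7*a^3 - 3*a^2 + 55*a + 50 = (a + 2)*(a^3 - 9*a^2 + 15*a + 25) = (a + 1)*(a + 2)*(a^2 - 10*a + 25) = (a - 5)*(a + 1)*(a + 2)*(a - 5)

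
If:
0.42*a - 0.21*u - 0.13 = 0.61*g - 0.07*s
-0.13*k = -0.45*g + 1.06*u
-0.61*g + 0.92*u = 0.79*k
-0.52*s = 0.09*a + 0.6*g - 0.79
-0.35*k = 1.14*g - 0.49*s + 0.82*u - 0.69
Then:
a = 1.34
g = 0.66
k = -0.16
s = 0.52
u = 0.30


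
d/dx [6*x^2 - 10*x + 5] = 12*x - 10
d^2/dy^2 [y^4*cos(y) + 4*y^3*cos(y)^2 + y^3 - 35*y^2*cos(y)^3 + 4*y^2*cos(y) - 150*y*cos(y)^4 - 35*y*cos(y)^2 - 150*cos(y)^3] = -y^4*cos(y) - 8*y^3*sin(y) - 8*y^3*cos(2*y) - 24*y^2*sin(2*y) + 137*y^2*cos(y)/4 + 315*y^2*cos(3*y)/4 + 89*y*sin(y) + 105*y*sin(3*y) + 600*y*cos(2*y)^2 + 382*y*cos(2*y) - 282*y + 370*sin(2*y) + 150*sin(4*y) + 68*cos(y) + 320*cos(3*y)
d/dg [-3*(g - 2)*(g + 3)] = -6*g - 3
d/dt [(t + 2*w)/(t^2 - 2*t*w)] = (t*(t - 2*w) - 2*(t - w)*(t + 2*w))/(t^2*(t - 2*w)^2)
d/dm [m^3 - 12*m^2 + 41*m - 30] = 3*m^2 - 24*m + 41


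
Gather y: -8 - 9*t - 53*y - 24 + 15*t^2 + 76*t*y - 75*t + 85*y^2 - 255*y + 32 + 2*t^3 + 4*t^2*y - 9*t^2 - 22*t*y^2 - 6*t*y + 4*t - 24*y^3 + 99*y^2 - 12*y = 2*t^3 + 6*t^2 - 80*t - 24*y^3 + y^2*(184 - 22*t) + y*(4*t^2 + 70*t - 320)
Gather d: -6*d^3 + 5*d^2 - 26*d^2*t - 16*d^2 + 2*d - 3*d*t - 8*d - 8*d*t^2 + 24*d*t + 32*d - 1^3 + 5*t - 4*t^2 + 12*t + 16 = -6*d^3 + d^2*(-26*t - 11) + d*(-8*t^2 + 21*t + 26) - 4*t^2 + 17*t + 15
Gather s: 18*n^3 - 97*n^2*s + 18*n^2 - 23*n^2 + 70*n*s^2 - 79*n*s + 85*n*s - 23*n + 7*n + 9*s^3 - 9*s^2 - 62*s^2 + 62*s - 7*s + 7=18*n^3 - 5*n^2 - 16*n + 9*s^3 + s^2*(70*n - 71) + s*(-97*n^2 + 6*n + 55) + 7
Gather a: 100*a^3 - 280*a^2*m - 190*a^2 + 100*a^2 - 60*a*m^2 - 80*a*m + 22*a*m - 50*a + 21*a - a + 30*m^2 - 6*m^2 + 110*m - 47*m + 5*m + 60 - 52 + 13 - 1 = 100*a^3 + a^2*(-280*m - 90) + a*(-60*m^2 - 58*m - 30) + 24*m^2 + 68*m + 20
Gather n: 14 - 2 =12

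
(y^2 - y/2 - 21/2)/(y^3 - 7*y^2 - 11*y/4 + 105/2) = 2*(y + 3)/(2*y^2 - 7*y - 30)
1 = 1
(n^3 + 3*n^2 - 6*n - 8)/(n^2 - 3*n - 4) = (n^2 + 2*n - 8)/(n - 4)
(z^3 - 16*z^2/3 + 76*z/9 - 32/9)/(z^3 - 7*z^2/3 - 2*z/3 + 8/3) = (9*z^2 - 30*z + 16)/(3*(3*z^2 - z - 4))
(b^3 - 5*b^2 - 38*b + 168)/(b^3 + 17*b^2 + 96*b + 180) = (b^2 - 11*b + 28)/(b^2 + 11*b + 30)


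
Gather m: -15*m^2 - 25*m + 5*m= -15*m^2 - 20*m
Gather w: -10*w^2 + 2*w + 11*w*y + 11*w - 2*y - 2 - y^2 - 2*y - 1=-10*w^2 + w*(11*y + 13) - y^2 - 4*y - 3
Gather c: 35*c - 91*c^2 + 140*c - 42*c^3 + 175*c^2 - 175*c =-42*c^3 + 84*c^2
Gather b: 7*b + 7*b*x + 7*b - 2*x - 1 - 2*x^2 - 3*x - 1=b*(7*x + 14) - 2*x^2 - 5*x - 2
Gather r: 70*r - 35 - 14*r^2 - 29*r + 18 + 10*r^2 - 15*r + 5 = -4*r^2 + 26*r - 12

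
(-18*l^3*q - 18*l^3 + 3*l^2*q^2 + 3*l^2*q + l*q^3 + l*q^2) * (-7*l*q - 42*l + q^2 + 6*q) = 126*l^4*q^2 + 882*l^4*q + 756*l^4 - 39*l^3*q^3 - 273*l^3*q^2 - 234*l^3*q - 4*l^2*q^4 - 28*l^2*q^3 - 24*l^2*q^2 + l*q^5 + 7*l*q^4 + 6*l*q^3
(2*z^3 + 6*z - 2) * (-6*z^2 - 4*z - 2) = -12*z^5 - 8*z^4 - 40*z^3 - 12*z^2 - 4*z + 4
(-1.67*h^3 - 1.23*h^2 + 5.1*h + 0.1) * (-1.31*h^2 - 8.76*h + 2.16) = 2.1877*h^5 + 16.2405*h^4 + 0.486599999999999*h^3 - 47.4638*h^2 + 10.14*h + 0.216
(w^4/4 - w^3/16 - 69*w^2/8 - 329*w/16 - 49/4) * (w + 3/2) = w^5/4 + 5*w^4/16 - 279*w^3/32 - 67*w^2/2 - 1379*w/32 - 147/8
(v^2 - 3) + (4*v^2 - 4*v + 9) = 5*v^2 - 4*v + 6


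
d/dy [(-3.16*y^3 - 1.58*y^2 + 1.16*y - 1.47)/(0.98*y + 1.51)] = (-6.1936*y^3 - 15.8632*y^2 - 4.7716*y + 3.1922)/(0.9604*y^2 + 2.9596*y + 2.2801)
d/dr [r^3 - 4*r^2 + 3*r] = 3*r^2 - 8*r + 3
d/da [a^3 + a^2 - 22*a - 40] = 3*a^2 + 2*a - 22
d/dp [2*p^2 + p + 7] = 4*p + 1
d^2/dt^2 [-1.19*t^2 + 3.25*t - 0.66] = -2.38000000000000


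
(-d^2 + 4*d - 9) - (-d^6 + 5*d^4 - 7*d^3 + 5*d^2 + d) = d^6 - 5*d^4 + 7*d^3 - 6*d^2 + 3*d - 9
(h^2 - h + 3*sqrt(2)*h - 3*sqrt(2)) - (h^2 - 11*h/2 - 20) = 3*sqrt(2)*h + 9*h/2 - 3*sqrt(2) + 20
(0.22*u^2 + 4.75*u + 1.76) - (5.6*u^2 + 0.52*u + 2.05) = -5.38*u^2 + 4.23*u - 0.29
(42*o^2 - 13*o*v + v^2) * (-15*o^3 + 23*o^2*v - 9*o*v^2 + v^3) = -630*o^5 + 1161*o^4*v - 692*o^3*v^2 + 182*o^2*v^3 - 22*o*v^4 + v^5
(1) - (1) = 0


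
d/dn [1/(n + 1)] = -1/(n + 1)^2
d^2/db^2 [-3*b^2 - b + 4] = -6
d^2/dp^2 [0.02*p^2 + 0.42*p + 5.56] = 0.0400000000000000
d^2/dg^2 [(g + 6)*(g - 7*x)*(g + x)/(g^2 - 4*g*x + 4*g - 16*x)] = 2*(4*(g + 6)*(g - 7*x)*(g + x)*(g - 2*x + 2)^2 + 3*(g - 2*x + 2)*(g^2 - 4*g*x + 4*g - 16*x)^2 - (g^2 - 4*g*x + 4*g - 16*x)*((g + 6)*(g - 7*x)*(g + x) + 2*(g + 6)*(g - 7*x)*(g - 2*x + 2) + 2*(g + 6)*(g + x)*(g - 2*x + 2) + 2*(g - 7*x)*(g + x)*(g - 2*x + 2)))/(g^2 - 4*g*x + 4*g - 16*x)^3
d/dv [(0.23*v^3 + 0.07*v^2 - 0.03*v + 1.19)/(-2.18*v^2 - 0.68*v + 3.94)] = (-0.5014*v^4 - 0.3128*v^3 + 2.6056*v^2 + 5.74*v + 0.691)/(4.7524*v^4 + 2.9648*v^3 - 16.716*v^2 - 5.3584*v + 15.5236)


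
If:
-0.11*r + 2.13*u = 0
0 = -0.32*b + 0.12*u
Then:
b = 0.375*u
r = 19.3636363636364*u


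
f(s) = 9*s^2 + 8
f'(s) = 18*s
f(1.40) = 25.64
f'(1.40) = 25.20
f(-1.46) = 27.18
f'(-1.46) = -26.28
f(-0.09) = 8.07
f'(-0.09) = -1.62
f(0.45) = 9.82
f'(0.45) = 8.10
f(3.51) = 118.88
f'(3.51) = 63.18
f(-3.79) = 137.28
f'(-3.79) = -68.22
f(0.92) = 15.62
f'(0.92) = 16.56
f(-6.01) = 333.08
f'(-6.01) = -108.18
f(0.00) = 8.00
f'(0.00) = 0.00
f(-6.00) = 332.00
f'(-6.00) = -108.00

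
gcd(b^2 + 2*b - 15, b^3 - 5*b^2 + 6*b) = b - 3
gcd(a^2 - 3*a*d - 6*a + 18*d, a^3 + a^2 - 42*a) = a - 6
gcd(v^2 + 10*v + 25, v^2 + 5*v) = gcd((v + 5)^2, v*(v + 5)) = v + 5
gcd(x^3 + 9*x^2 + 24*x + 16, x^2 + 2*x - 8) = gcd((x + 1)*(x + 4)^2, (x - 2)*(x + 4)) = x + 4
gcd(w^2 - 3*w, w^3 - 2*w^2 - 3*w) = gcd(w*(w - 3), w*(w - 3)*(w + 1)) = w^2 - 3*w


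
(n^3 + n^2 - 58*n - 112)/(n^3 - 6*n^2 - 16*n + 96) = (n^3 + n^2 - 58*n - 112)/(n^3 - 6*n^2 - 16*n + 96)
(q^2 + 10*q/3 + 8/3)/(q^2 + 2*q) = (q + 4/3)/q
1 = 1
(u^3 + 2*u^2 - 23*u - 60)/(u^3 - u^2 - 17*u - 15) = (u + 4)/(u + 1)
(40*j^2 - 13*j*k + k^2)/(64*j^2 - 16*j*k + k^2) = (5*j - k)/(8*j - k)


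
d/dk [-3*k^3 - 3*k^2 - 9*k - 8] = -9*k^2 - 6*k - 9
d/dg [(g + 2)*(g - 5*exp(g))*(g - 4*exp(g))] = -9*g^2*exp(g) + 3*g^2 + 40*g*exp(2*g) - 36*g*exp(g) + 4*g + 100*exp(2*g) - 18*exp(g)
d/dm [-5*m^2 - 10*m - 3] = -10*m - 10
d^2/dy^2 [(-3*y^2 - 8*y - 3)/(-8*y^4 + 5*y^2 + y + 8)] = 2*(576*y^8 + 3072*y^7 + 2040*y^6 - 816*y^5 + 1416*y^4 + 5257*y^3 + 1017*y^2 - 915*y + 11)/(512*y^12 - 960*y^10 - 192*y^9 - 936*y^8 + 240*y^7 + 1819*y^6 + 309*y^5 + 921*y^4 - 241*y^3 - 984*y^2 - 192*y - 512)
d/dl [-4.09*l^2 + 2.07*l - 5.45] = 2.07 - 8.18*l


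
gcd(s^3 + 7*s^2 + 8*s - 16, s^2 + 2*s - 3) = s - 1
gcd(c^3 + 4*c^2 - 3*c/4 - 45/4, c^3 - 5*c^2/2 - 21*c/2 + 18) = c^2 + 3*c/2 - 9/2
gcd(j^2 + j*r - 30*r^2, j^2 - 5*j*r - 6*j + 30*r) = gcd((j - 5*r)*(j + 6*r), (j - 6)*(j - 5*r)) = -j + 5*r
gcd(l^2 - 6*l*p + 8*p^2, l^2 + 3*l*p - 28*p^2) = -l + 4*p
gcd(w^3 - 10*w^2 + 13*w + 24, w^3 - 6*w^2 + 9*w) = w - 3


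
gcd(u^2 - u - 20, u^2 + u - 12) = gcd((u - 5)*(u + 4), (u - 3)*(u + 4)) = u + 4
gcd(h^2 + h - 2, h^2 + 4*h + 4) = h + 2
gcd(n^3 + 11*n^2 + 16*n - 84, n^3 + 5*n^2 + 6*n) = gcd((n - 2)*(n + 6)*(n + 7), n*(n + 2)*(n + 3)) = 1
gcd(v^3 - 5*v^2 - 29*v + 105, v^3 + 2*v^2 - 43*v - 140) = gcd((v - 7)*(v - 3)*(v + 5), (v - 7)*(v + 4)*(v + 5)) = v^2 - 2*v - 35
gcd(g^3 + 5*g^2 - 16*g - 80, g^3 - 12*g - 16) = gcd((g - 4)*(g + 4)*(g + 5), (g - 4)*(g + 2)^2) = g - 4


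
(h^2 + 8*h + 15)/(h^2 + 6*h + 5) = (h + 3)/(h + 1)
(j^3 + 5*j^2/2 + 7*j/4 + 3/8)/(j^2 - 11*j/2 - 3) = (j^2 + 2*j + 3/4)/(j - 6)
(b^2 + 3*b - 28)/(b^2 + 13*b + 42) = (b - 4)/(b + 6)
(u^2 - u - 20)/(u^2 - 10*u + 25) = (u + 4)/(u - 5)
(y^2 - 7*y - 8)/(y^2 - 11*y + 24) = (y + 1)/(y - 3)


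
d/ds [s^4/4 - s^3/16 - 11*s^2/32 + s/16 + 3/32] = s^3 - 3*s^2/16 - 11*s/16 + 1/16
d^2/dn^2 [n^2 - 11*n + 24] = 2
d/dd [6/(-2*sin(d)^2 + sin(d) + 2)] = 6*(4*sin(d) - 1)*cos(d)/(sin(d) + cos(2*d) + 1)^2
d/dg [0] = 0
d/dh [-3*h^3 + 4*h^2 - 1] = h*(8 - 9*h)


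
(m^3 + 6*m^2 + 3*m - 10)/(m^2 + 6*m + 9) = (m^3 + 6*m^2 + 3*m - 10)/(m^2 + 6*m + 9)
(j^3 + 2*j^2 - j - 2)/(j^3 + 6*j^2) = (j^3 + 2*j^2 - j - 2)/(j^2*(j + 6))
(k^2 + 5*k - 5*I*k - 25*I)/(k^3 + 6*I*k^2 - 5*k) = (k^2 + 5*k*(1 - I) - 25*I)/(k*(k^2 + 6*I*k - 5))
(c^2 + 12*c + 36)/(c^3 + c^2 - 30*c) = (c + 6)/(c*(c - 5))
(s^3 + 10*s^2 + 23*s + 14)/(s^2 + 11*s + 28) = (s^2 + 3*s + 2)/(s + 4)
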